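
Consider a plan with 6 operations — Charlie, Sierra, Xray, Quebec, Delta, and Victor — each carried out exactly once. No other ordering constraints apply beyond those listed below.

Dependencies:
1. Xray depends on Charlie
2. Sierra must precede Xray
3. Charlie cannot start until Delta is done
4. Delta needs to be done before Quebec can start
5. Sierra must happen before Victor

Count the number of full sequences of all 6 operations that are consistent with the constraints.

2 operations have no prerequisites (Sierra, Delta), so any of them could come first.
Systematically extending each partial ordering one operation at a time and counting, there are 40 complete orderings.

40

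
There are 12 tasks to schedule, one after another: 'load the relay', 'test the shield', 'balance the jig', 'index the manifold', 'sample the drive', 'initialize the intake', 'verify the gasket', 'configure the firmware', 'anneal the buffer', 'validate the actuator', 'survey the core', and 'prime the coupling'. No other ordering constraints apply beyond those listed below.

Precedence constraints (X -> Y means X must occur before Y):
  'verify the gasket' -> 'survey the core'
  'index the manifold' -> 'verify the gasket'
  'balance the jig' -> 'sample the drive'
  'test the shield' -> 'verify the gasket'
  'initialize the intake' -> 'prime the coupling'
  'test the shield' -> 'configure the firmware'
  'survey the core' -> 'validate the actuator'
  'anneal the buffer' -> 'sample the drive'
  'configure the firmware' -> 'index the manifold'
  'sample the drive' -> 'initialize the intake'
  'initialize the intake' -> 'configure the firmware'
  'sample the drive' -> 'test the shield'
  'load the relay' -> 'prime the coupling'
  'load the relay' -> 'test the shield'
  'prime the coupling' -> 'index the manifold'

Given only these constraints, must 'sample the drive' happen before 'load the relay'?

No chain of constraints connects 'sample the drive' to 'load the relay' in either direction.
There exist valid orderings with 'load the relay' before 'sample the drive', so 'sample the drive' is not required to come first.

No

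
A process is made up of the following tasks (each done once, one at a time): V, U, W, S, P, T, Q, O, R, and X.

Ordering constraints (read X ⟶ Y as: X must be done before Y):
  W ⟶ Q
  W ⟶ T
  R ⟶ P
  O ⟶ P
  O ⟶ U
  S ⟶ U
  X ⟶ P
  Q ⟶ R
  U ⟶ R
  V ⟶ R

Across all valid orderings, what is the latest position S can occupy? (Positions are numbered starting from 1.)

7

Every task that must follow S has to come after it. Tracing all chains starting from S, those tasks are: U, P, R — 3 in total.
With 3 mandatory successors out of 10 tasks total, the latest slot for S is 10−3 = 7, and it's reachable by doing all non-successors before S.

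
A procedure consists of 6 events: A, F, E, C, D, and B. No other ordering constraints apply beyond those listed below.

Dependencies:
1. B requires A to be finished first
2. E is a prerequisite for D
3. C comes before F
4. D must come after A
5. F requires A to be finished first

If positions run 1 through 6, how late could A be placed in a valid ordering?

3

Every event that must follow A has to come after it. Tracing all chains starting from A, those events are: F, D, B — 3 in total.
With 3 mandatory successors out of 6 events total, the latest slot for A is 6−3 = 3, and it's reachable by doing all non-successors before A.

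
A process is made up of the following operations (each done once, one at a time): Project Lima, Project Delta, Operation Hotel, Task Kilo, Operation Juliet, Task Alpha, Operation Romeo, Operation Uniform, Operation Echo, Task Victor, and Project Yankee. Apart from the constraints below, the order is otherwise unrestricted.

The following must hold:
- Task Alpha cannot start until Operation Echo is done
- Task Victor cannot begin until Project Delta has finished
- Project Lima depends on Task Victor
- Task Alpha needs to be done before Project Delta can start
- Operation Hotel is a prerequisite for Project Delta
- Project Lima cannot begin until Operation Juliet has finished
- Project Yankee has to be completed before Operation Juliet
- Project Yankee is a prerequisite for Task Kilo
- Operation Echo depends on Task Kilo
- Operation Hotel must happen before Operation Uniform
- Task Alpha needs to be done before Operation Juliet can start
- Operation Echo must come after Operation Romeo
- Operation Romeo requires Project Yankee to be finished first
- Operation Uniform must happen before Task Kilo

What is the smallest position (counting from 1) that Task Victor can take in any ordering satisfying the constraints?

Every operation that must precede Task Victor has to come before it. Tracing all chains that end at Task Victor, those operations are: Project Delta, Operation Hotel, Task Kilo, Task Alpha, Operation Romeo, Operation Uniform, Operation Echo, Project Yankee — 8 in total.
With 8 mandatory predecessors, the earliest Task Victor can sit is position 8+1 = 9, and placing just those 8 first achieves it.

9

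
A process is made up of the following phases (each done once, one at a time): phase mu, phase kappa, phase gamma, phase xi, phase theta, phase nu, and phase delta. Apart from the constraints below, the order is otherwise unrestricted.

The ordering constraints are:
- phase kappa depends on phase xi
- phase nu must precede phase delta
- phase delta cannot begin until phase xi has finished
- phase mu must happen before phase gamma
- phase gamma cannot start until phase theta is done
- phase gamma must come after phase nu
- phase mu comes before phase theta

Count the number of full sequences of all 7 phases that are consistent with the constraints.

155

The phases with no prerequisites are phase mu, phase xi, phase nu; any of them can be placed first.
Systematically extending each partial ordering one phase at a time and counting, there are 155 complete orderings.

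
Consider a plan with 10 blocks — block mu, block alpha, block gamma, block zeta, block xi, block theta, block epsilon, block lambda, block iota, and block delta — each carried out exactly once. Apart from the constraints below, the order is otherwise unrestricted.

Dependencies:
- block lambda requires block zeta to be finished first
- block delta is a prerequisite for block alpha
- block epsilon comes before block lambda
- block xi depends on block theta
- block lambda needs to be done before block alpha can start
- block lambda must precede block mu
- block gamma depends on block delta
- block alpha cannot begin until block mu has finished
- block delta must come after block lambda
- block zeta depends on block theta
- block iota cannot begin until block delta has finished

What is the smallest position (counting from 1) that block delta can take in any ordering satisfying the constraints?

Every block that must precede block delta has to come before it. Tracing all chains that end at block delta, those blocks are: block zeta, block theta, block epsilon, block lambda — 4 in total.
So at minimum 4 blocks come before block delta, putting block delta no earlier than position 5. That position is achievable by scheduling exactly those predecessors first.

5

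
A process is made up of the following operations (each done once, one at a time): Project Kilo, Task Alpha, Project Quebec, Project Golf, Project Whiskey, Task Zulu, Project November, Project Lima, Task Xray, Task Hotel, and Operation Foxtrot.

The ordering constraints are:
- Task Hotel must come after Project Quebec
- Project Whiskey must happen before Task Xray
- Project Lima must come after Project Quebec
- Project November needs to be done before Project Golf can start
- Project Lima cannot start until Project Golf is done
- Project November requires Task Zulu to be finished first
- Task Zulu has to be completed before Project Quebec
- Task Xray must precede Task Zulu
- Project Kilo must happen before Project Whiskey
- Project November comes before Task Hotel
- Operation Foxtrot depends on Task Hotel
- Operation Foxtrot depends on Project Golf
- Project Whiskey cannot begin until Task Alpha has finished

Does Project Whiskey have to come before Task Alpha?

There is a chain Task Alpha → Project Whiskey, which puts Task Alpha before Project Whiskey.
So Project Whiskey does not have to come before Task Alpha — it cannot.

No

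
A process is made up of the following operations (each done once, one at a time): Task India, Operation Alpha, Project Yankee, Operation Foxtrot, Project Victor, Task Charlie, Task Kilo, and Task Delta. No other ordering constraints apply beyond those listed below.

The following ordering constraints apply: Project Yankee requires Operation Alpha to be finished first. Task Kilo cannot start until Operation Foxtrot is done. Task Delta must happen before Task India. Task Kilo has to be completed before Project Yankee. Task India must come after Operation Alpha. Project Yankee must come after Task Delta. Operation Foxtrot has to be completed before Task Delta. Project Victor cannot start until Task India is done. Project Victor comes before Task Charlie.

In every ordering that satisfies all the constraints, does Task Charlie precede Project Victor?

The constraints actually force Project Victor before Task Charlie (via Project Victor → Task Charlie), not the other way around.
So Task Charlie never precedes Project Victor.

No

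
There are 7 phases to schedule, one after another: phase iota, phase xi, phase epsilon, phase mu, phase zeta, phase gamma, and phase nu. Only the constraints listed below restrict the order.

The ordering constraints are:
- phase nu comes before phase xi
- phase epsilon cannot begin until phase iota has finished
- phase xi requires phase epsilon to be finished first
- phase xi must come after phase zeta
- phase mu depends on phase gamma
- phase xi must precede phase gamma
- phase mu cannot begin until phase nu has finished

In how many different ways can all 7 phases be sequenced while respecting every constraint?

3 phases have no prerequisites (phase iota, phase zeta, phase nu), so any of them could come first.
Systematically extending each partial ordering one phase at a time and counting, there are 12 complete orderings.

12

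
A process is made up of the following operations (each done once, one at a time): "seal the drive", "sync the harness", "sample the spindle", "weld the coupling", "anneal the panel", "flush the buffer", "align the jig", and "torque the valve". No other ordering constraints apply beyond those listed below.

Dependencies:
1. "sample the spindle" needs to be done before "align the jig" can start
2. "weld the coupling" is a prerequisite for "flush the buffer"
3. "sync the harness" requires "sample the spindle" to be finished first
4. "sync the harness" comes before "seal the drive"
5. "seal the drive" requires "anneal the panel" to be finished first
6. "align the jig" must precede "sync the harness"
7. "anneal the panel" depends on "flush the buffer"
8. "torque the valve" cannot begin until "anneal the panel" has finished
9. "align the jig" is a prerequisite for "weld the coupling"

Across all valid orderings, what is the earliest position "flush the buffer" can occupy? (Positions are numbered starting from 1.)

4

Working backwards through the constraints from "flush the buffer", its full set of required predecessors is "sample the spindle", "weld the coupling", "align the jig" — 3 of them.
So at minimum 3 operations come before "flush the buffer", putting "flush the buffer" no earlier than position 4. That position is achievable by scheduling exactly those predecessors first.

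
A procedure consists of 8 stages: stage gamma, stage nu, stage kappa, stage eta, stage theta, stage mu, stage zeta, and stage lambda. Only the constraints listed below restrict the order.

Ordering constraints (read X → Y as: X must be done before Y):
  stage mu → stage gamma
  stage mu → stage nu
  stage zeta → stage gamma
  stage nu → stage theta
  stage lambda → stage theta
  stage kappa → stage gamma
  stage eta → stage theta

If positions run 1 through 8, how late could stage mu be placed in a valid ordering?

5

Every stage that must follow stage mu has to come after it. Tracing all chains starting from stage mu, those stages are: stage gamma, stage nu, stage theta — 3 in total.
So at least 3 stages follow stage mu, putting stage mu no later than position 5. That position is achievable by scheduling everything else first.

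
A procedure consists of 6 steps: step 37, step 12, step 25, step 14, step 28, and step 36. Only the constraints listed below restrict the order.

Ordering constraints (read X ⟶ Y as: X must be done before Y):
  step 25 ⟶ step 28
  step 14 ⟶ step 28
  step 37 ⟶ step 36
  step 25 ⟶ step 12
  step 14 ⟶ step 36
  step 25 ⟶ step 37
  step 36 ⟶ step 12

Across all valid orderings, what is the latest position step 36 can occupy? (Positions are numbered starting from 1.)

5

The only step forced after step 36 (directly or by a chain) is step 12.
With 1 mandatory successor out of 6 steps total, the latest slot for step 36 is 6−1 = 5, and it's reachable by doing all non-successors before step 36.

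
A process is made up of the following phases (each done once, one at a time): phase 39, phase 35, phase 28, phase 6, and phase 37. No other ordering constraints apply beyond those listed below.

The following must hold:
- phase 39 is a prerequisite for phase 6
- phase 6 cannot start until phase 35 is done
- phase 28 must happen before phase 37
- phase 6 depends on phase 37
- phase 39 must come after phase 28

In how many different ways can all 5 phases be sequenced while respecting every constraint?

The phases with no prerequisites are phase 35, phase 28; any of them can be placed first.
Systematically extending each partial ordering one phase at a time and counting, there are 8 complete orderings.

8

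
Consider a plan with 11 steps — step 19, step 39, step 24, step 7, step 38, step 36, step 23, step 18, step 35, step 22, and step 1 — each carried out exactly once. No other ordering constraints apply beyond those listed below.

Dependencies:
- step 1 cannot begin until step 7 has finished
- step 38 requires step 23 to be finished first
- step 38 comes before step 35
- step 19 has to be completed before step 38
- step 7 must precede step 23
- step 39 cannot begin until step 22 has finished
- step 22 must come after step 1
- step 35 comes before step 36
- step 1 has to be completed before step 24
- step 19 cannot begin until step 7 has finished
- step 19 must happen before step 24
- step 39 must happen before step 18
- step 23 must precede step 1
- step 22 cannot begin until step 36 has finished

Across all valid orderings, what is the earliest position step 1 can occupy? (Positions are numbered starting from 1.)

3

The steps that are forced before step 1, directly or transitively, are step 7, step 23. That's 2 steps.
So at minimum 2 steps come before step 1, putting step 1 no earlier than position 3. That position is achievable by scheduling exactly those predecessors first.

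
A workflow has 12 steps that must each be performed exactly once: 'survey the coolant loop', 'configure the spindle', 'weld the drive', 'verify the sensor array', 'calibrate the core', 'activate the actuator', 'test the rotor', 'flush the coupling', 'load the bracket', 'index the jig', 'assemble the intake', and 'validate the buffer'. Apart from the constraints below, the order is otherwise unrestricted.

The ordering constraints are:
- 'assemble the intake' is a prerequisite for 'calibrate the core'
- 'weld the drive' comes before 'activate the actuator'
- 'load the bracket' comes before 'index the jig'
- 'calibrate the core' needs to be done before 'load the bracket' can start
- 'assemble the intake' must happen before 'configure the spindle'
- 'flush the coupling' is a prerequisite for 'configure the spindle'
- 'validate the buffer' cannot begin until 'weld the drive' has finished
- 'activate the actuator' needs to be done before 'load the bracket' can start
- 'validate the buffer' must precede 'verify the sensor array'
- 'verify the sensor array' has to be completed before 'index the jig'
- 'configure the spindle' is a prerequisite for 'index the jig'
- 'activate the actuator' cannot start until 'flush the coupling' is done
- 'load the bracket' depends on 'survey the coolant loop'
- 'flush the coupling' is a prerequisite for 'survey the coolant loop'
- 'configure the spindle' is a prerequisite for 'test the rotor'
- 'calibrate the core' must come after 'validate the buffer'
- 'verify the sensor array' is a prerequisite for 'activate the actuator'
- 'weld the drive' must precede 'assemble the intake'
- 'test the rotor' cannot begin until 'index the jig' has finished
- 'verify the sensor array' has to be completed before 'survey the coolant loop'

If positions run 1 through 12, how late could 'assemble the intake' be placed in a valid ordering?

7

The steps that are forced after 'assemble the intake', directly or by a chain of constraints, are 'configure the spindle', 'calibrate the core', 'test the rotor', 'load the bracket', 'index the jig'. That's 5 steps.
With 5 mandatory successors out of 12 steps total, the latest slot for 'assemble the intake' is 12−5 = 7, and it's reachable by doing all non-successors before 'assemble the intake'.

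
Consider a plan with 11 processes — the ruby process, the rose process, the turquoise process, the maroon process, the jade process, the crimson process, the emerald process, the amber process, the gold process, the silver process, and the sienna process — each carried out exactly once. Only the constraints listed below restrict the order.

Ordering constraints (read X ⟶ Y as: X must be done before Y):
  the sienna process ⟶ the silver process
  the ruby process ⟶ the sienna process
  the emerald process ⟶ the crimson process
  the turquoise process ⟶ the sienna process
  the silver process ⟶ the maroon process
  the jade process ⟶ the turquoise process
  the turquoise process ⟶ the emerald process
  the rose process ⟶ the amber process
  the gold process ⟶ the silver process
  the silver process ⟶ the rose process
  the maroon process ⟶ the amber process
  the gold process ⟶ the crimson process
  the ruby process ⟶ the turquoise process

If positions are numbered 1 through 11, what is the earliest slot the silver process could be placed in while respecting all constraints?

The processes that are forced before the silver process, directly or transitively, are the ruby process, the turquoise process, the jade process, the gold process, the sienna process. That's 5 processes.
With 5 mandatory predecessors, the earliest the silver process can sit is position 5+1 = 6, and placing just those 5 first achieves it.

6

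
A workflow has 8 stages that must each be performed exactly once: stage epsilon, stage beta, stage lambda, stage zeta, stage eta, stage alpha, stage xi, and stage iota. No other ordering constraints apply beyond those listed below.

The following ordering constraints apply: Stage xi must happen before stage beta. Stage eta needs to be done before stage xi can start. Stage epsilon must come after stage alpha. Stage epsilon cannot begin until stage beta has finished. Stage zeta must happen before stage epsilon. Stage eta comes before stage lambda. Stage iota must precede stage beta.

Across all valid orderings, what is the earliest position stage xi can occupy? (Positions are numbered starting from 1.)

The only stage forced before stage xi (directly or transitively) is stage eta.
With 1 mandatory predecessor, the earliest stage xi can sit is position 1+1 = 2, and placing just that one first achieves it.

2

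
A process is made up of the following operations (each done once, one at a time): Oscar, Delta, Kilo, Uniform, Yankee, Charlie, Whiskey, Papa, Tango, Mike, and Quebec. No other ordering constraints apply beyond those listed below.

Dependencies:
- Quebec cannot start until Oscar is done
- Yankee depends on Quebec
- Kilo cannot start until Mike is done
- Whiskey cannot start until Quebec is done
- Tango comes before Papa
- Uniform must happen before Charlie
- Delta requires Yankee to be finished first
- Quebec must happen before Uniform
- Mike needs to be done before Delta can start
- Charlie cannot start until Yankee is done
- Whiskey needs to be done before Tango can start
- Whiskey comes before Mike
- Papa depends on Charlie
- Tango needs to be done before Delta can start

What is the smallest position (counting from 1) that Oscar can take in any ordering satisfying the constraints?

1

No constraint forces any other operation before Oscar, so it can be placed first.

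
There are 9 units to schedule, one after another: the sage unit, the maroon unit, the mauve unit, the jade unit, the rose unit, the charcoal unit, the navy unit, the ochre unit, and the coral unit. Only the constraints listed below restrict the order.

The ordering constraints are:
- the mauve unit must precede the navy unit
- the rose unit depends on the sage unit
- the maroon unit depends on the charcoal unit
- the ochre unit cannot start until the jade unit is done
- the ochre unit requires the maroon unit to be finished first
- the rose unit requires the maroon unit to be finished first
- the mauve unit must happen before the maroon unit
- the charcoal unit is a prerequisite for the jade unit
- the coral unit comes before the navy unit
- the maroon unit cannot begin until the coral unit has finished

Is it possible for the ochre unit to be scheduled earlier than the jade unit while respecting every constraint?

Following the jade unit → the ochre unit, the jade unit must precede the ochre unit in every valid ordering.
So no valid ordering can have the ochre unit before the jade unit.

No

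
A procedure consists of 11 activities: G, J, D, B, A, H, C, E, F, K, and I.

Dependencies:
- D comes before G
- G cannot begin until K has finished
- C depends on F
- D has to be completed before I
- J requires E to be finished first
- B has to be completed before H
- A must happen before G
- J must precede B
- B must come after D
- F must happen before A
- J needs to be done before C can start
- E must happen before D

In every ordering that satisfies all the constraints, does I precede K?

No

I and K are not related by any chain of constraints.
So I can come before K or after — it is not forced.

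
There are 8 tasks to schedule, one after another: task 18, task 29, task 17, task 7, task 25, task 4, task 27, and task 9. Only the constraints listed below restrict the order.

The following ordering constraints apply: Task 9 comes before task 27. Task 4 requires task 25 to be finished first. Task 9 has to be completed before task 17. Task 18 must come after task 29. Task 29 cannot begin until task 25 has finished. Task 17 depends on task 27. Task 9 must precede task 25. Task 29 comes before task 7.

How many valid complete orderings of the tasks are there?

Only task 9 has no prerequisites, so it must go first.
Enumerating by repeatedly choosing an available task (one whose prerequisites are all placed) gives 168 distinct complete orderings.

168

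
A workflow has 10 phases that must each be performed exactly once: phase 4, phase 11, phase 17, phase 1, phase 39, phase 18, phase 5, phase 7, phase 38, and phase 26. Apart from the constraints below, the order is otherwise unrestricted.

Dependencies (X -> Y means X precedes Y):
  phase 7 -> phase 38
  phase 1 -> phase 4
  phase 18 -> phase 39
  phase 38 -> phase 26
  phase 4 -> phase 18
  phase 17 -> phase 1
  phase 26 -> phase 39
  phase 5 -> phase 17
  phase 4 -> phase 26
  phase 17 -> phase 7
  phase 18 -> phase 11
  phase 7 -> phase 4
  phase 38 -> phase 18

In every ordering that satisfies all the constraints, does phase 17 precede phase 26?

Yes

Chaining the stated constraints: phase 17 → phase 1 → phase 4 → phase 26.
So phase 17 must precede phase 26 in any valid ordering.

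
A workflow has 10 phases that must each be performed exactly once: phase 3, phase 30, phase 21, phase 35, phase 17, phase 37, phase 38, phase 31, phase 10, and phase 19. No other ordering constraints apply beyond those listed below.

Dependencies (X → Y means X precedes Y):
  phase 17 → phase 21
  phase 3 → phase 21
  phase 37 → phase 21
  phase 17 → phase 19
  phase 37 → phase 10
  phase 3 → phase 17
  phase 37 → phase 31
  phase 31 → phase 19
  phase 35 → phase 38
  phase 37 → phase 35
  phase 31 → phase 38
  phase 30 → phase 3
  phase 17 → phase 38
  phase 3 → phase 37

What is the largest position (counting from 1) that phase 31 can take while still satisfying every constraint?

8

Following every chain forward from phase 31, the phases that must come later are phase 38, phase 19 — 2 of them.
With 2 mandatory successors out of 10 phases total, the latest slot for phase 31 is 10−2 = 8, and it's reachable by doing all non-successors before phase 31.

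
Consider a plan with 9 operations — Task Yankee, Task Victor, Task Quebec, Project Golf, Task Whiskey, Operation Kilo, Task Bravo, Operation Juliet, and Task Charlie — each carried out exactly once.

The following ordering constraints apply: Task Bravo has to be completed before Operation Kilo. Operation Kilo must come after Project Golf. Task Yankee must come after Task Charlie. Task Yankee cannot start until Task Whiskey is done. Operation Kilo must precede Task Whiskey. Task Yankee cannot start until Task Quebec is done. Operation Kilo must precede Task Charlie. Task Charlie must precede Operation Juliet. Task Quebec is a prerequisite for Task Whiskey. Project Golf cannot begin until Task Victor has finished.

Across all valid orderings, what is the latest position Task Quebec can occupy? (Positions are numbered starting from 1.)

Following every chain forward from Task Quebec, the operations that must come later are Task Yankee, Task Whiskey — 2 of them.
So at least 2 operations follow Task Quebec, putting Task Quebec no later than position 7. That position is achievable by scheduling everything else first.

7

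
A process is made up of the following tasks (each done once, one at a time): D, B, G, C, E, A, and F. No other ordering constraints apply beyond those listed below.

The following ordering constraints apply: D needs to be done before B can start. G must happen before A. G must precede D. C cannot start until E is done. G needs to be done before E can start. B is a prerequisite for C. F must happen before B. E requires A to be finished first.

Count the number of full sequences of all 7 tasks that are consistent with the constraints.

26

2 tasks have no prerequisites (G, F), so any of them could come first.
Enumerating by repeatedly choosing an available task (one whose prerequisites are all placed) gives 26 distinct complete orderings.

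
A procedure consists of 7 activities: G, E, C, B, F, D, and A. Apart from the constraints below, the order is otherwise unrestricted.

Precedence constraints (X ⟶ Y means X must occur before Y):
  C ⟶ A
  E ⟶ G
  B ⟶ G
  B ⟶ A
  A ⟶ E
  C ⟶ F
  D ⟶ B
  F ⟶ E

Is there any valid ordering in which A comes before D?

Following D → B → A, D must precede A in every valid ordering.
So no valid ordering can have A before D.

No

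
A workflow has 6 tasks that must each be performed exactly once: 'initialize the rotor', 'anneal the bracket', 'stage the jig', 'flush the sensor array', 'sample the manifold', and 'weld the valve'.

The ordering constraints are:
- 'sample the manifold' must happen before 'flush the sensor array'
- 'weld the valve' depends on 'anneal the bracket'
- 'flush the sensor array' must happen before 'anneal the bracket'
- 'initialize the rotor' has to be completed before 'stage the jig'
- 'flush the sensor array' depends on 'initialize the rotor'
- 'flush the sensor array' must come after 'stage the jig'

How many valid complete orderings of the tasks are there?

The tasks with no prerequisites are 'initialize the rotor', 'sample the manifold'; any of them can be placed first.
Counting all ways to extend the partial order to a total order gives 3.

3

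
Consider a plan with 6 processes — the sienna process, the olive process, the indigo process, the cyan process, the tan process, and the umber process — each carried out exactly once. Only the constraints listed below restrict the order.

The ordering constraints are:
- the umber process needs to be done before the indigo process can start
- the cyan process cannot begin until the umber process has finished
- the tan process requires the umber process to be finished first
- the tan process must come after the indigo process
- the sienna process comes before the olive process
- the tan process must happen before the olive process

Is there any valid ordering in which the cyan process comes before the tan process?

Yes

No chain of constraints runs from the tan process to the cyan process, so the tan process is not required to come first.
So a valid ordering placing the cyan process earlier than the tan process exists.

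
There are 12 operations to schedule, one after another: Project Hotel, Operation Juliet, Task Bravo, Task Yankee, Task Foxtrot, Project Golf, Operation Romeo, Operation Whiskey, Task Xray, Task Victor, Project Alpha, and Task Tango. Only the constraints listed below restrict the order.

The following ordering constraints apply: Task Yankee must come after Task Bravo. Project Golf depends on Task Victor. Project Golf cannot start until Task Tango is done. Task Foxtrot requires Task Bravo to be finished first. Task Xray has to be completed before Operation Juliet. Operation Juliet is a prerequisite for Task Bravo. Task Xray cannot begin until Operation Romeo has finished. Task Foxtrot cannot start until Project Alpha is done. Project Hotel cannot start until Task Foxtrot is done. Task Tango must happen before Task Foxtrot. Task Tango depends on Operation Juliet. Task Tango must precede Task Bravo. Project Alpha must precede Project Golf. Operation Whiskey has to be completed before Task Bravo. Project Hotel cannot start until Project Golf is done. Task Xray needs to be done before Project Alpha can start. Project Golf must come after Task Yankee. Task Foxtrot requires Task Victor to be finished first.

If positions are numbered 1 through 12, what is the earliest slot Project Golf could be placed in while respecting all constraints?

10

The operations that are forced before Project Golf, directly or transitively, are Operation Juliet, Task Bravo, Task Yankee, Operation Romeo, Operation Whiskey, Task Xray, Task Victor, Project Alpha, Task Tango. That's 9 operations.
With 9 mandatory predecessors, the earliest Project Golf can sit is position 9+1 = 10, and placing just those 9 first achieves it.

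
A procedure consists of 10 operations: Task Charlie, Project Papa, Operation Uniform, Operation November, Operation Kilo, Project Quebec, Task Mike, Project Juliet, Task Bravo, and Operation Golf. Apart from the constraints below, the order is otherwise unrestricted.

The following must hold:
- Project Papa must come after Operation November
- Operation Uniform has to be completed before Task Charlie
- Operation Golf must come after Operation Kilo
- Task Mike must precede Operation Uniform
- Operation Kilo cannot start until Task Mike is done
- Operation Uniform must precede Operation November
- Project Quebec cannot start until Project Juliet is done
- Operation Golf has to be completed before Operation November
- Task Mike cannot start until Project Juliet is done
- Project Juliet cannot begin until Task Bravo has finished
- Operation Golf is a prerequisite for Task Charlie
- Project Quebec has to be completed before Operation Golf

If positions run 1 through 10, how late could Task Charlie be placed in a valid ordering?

10

Nothing depends on Task Charlie, so it can be the final operation, position 10.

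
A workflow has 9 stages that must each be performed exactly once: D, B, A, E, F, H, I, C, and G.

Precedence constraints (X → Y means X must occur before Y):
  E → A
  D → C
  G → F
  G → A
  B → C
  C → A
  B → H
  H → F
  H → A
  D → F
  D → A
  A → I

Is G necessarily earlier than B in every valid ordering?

No chain of constraints connects G to B in either direction.
So G can come before B or after — it is not forced.

No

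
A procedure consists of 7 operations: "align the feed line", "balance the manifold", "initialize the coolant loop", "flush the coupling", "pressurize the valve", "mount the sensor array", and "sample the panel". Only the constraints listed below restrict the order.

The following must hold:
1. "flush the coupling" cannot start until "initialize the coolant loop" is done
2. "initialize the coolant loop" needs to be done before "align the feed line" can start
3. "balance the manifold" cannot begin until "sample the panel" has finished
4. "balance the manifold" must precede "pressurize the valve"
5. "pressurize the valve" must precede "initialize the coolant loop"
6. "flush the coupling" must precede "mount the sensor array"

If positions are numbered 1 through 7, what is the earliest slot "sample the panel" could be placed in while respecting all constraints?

1

Nothing is required before "sample the panel"; it can be the very first operation.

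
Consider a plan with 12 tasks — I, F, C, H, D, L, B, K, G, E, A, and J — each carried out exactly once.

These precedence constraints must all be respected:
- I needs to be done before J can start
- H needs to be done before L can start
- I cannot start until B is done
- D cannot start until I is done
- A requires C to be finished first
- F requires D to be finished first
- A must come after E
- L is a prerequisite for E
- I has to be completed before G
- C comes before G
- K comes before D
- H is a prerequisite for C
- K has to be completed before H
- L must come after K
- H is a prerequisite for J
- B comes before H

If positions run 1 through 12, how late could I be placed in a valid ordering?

8

Following every chain forward from I, the tasks that must come later are F, D, G, J — 4 of them.
With 4 mandatory successors out of 12 tasks total, the latest slot for I is 12−4 = 8, and it's reachable by doing all non-successors before I.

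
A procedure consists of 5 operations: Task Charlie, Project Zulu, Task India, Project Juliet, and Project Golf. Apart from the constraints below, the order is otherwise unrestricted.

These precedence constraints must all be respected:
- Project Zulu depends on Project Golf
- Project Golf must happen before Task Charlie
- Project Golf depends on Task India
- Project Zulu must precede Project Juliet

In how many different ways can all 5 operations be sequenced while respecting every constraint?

Task India is the only operation with nothing required before it, so every ordering starts there.
Systematically extending each partial ordering one operation at a time and counting, there are 3 complete orderings.

3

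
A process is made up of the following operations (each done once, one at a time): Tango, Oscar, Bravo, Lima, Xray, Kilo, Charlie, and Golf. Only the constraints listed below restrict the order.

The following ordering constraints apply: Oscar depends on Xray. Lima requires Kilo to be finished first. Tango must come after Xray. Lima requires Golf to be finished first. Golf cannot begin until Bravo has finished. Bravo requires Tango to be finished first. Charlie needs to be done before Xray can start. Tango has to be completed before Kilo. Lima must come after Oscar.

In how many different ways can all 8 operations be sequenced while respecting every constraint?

Only Charlie has no prerequisites, so it must go first.
Systematically extending each partial ordering one operation at a time and counting, there are 15 complete orderings.

15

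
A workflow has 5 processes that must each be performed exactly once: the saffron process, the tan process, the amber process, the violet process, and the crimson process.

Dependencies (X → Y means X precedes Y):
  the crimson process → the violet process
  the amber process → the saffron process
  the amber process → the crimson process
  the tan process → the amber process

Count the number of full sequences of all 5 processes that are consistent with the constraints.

3

The tan process is the only process with nothing required before it, so every ordering starts there.
Systematically extending each partial ordering one process at a time and counting, there are 3 complete orderings.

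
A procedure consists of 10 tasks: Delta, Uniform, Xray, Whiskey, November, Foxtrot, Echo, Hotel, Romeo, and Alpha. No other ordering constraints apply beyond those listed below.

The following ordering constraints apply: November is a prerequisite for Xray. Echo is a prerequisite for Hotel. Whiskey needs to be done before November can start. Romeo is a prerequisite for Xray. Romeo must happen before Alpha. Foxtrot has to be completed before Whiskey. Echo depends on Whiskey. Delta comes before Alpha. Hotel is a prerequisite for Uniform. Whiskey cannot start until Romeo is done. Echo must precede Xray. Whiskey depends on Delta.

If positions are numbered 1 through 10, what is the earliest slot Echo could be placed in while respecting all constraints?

The tasks that are forced before Echo, directly or transitively, are Delta, Whiskey, Foxtrot, Romeo. That's 4 tasks.
With 4 mandatory predecessors, the earliest Echo can sit is position 4+1 = 5, and placing just those 4 first achieves it.

5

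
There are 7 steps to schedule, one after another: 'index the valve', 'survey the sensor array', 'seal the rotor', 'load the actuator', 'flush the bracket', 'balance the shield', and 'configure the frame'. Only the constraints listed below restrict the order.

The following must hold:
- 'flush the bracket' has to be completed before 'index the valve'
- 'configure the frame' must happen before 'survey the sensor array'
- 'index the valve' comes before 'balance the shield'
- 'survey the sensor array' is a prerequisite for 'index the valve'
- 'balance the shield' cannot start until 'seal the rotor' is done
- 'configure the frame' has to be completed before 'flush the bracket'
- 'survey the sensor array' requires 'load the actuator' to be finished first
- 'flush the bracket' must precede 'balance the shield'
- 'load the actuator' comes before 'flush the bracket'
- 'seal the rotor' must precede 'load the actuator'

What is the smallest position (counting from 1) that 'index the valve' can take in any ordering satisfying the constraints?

6

Every step that must precede 'index the valve' has to come before it. Tracing all chains that end at 'index the valve', those steps are: 'survey the sensor array', 'seal the rotor', 'load the actuator', 'flush the bracket', 'configure the frame' — 5 in total.
So at minimum 5 steps come before 'index the valve', putting 'index the valve' no earlier than position 6. That position is achievable by scheduling exactly those predecessors first.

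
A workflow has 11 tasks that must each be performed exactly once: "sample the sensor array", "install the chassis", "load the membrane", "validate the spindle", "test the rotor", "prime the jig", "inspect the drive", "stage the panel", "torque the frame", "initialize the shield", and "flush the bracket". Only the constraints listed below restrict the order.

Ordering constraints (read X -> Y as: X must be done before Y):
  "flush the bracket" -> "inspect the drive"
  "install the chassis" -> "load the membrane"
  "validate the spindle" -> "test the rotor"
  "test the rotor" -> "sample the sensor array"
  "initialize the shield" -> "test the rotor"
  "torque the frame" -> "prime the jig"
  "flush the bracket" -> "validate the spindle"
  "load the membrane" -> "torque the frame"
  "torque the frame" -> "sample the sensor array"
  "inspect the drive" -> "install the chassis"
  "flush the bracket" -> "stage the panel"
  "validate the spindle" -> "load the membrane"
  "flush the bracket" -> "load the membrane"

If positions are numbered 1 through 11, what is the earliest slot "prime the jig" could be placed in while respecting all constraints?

7

Every task that must precede "prime the jig" has to come before it. Tracing all chains that end at "prime the jig", those tasks are: "install the chassis", "load the membrane", "validate the spindle", "inspect the drive", "torque the frame", "flush the bracket" — 6 in total.
So at minimum 6 tasks come before "prime the jig", putting "prime the jig" no earlier than position 7. That position is achievable by scheduling exactly those predecessors first.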